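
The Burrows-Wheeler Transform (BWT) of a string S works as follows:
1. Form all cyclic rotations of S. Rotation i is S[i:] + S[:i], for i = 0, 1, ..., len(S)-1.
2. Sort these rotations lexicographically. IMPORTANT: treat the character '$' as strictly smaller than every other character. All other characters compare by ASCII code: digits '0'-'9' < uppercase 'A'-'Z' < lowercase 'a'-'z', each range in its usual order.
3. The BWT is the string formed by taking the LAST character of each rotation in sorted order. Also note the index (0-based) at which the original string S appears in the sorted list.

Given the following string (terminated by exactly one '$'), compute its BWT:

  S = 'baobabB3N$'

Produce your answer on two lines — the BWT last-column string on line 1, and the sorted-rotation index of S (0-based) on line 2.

All 10 rotations (rotation i = S[i:]+S[:i]):
  rot[0] = baobabB3N$
  rot[1] = aobabB3N$b
  rot[2] = obabB3N$ba
  rot[3] = babB3N$bao
  rot[4] = abB3N$baob
  rot[5] = bB3N$baoba
  rot[6] = B3N$baobab
  rot[7] = 3N$baobabB
  rot[8] = N$baobabB3
  rot[9] = $baobabB3N
Sorted (with $ < everything):
  sorted[0] = $baobabB3N  (last char: 'N')
  sorted[1] = 3N$baobabB  (last char: 'B')
  sorted[2] = B3N$baobab  (last char: 'b')
  sorted[3] = N$baobabB3  (last char: '3')
  sorted[4] = abB3N$baob  (last char: 'b')
  sorted[5] = aobabB3N$b  (last char: 'b')
  sorted[6] = bB3N$baoba  (last char: 'a')
  sorted[7] = babB3N$bao  (last char: 'o')
  sorted[8] = baobabB3N$  (last char: '$')
  sorted[9] = obabB3N$ba  (last char: 'a')
Last column: NBb3bbao$a
Original string S is at sorted index 8

Answer: NBb3bbao$a
8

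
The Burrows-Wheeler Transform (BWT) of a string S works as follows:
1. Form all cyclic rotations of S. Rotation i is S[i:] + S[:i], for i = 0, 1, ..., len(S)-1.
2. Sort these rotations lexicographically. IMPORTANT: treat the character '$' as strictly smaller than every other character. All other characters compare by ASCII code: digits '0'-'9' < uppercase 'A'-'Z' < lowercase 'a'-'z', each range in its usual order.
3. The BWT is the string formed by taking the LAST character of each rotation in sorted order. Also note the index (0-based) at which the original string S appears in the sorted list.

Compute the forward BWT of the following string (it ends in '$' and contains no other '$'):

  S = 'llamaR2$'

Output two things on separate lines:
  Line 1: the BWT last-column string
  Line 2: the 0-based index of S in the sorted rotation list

Answer: 2Ramll$a
6

Derivation:
All 8 rotations (rotation i = S[i:]+S[:i]):
  rot[0] = llamaR2$
  rot[1] = lamaR2$l
  rot[2] = amaR2$ll
  rot[3] = maR2$lla
  rot[4] = aR2$llam
  rot[5] = R2$llama
  rot[6] = 2$llamaR
  rot[7] = $llamaR2
Sorted (with $ < everything):
  sorted[0] = $llamaR2  (last char: '2')
  sorted[1] = 2$llamaR  (last char: 'R')
  sorted[2] = R2$llama  (last char: 'a')
  sorted[3] = aR2$llam  (last char: 'm')
  sorted[4] = amaR2$ll  (last char: 'l')
  sorted[5] = lamaR2$l  (last char: 'l')
  sorted[6] = llamaR2$  (last char: '$')
  sorted[7] = maR2$lla  (last char: 'a')
Last column: 2Ramll$a
Original string S is at sorted index 6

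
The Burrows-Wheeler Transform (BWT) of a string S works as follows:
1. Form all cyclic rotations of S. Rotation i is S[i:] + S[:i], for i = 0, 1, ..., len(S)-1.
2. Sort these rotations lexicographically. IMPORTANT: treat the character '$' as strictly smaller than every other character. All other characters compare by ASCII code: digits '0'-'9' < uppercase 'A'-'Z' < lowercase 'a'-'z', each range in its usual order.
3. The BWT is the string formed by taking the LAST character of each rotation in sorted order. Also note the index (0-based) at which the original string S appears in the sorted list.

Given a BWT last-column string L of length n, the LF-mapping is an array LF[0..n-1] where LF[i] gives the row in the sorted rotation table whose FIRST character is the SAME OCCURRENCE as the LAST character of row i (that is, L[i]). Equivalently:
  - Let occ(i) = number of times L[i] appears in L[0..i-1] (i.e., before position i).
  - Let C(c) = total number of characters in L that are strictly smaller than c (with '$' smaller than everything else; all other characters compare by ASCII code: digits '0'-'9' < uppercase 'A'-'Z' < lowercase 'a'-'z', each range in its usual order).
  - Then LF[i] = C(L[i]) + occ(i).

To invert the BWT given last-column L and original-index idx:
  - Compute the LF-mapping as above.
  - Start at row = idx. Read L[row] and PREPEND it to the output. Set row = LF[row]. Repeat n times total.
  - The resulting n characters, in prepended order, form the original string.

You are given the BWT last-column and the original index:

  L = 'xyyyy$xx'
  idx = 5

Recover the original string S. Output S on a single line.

Answer: yxyxyyx$

Derivation:
LF mapping: 1 4 5 6 7 0 2 3
Walk LF starting at row 5, prepending L[row]:
  step 1: row=5, L[5]='$', prepend. Next row=LF[5]=0
  step 2: row=0, L[0]='x', prepend. Next row=LF[0]=1
  step 3: row=1, L[1]='y', prepend. Next row=LF[1]=4
  step 4: row=4, L[4]='y', prepend. Next row=LF[4]=7
  step 5: row=7, L[7]='x', prepend. Next row=LF[7]=3
  step 6: row=3, L[3]='y', prepend. Next row=LF[3]=6
  step 7: row=6, L[6]='x', prepend. Next row=LF[6]=2
  step 8: row=2, L[2]='y', prepend. Next row=LF[2]=5
Reversed output: yxyxyyx$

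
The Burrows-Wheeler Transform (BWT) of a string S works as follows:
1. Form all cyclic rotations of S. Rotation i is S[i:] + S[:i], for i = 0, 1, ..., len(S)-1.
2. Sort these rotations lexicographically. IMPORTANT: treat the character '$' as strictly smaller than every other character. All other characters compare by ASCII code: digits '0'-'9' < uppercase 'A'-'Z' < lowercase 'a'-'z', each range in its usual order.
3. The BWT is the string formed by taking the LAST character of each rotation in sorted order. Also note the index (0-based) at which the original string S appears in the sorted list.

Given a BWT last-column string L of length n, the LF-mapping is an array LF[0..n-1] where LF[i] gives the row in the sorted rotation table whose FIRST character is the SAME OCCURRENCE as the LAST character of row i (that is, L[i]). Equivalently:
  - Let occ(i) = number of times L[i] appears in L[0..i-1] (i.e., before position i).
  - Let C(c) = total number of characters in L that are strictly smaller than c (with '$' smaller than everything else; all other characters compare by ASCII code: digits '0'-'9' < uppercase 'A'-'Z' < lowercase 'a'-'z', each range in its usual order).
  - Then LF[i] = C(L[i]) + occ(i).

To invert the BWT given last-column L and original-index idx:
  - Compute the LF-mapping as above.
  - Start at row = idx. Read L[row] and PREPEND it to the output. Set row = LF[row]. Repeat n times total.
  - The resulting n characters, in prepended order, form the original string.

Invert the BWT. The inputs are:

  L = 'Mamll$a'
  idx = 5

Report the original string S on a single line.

LF mapping: 1 2 6 4 5 0 3
Walk LF starting at row 5, prepending L[row]:
  step 1: row=5, L[5]='$', prepend. Next row=LF[5]=0
  step 2: row=0, L[0]='M', prepend. Next row=LF[0]=1
  step 3: row=1, L[1]='a', prepend. Next row=LF[1]=2
  step 4: row=2, L[2]='m', prepend. Next row=LF[2]=6
  step 5: row=6, L[6]='a', prepend. Next row=LF[6]=3
  step 6: row=3, L[3]='l', prepend. Next row=LF[3]=4
  step 7: row=4, L[4]='l', prepend. Next row=LF[4]=5
Reversed output: llamaM$

Answer: llamaM$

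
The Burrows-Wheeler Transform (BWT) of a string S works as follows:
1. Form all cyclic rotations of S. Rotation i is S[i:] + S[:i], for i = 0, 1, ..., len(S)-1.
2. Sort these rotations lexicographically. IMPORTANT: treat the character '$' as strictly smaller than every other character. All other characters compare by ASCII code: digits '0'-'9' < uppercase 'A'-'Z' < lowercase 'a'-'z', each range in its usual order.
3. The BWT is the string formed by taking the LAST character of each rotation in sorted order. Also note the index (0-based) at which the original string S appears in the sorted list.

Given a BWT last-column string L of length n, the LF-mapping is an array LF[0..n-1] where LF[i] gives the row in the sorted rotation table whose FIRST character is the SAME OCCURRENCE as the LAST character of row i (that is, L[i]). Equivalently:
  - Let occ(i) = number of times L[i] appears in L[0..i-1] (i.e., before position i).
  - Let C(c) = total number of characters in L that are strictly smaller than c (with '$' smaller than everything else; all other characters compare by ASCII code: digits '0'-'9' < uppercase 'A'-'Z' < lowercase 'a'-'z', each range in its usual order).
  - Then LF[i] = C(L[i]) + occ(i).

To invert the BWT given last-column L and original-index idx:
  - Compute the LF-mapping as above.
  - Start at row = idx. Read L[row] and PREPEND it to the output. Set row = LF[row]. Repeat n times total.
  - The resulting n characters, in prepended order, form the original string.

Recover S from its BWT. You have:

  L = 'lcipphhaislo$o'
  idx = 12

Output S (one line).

Answer: philosophical$

Derivation:
LF mapping: 7 2 5 11 12 3 4 1 6 13 8 9 0 10
Walk LF starting at row 12, prepending L[row]:
  step 1: row=12, L[12]='$', prepend. Next row=LF[12]=0
  step 2: row=0, L[0]='l', prepend. Next row=LF[0]=7
  step 3: row=7, L[7]='a', prepend. Next row=LF[7]=1
  step 4: row=1, L[1]='c', prepend. Next row=LF[1]=2
  step 5: row=2, L[2]='i', prepend. Next row=LF[2]=5
  step 6: row=5, L[5]='h', prepend. Next row=LF[5]=3
  step 7: row=3, L[3]='p', prepend. Next row=LF[3]=11
  step 8: row=11, L[11]='o', prepend. Next row=LF[11]=9
  step 9: row=9, L[9]='s', prepend. Next row=LF[9]=13
  step 10: row=13, L[13]='o', prepend. Next row=LF[13]=10
  step 11: row=10, L[10]='l', prepend. Next row=LF[10]=8
  step 12: row=8, L[8]='i', prepend. Next row=LF[8]=6
  step 13: row=6, L[6]='h', prepend. Next row=LF[6]=4
  step 14: row=4, L[4]='p', prepend. Next row=LF[4]=12
Reversed output: philosophical$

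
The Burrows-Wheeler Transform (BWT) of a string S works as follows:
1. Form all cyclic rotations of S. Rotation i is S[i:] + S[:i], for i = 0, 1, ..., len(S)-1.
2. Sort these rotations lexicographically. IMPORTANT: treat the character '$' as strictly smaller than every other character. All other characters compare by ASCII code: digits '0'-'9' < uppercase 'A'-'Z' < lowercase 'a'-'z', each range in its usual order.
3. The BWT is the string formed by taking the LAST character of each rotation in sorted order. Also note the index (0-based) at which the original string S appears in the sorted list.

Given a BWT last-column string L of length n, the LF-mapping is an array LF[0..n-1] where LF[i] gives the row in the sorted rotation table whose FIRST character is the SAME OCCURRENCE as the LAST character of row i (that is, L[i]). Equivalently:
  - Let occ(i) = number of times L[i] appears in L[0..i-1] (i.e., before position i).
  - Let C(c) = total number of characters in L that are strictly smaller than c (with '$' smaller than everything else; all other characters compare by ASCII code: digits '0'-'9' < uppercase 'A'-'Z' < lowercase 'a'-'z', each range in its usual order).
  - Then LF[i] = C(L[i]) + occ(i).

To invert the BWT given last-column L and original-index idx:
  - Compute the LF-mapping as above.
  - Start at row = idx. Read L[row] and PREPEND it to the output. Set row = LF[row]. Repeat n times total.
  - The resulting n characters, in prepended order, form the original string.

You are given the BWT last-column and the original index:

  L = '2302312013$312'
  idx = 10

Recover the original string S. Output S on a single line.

LF mapping: 6 10 1 7 11 3 8 2 4 12 0 13 5 9
Walk LF starting at row 10, prepending L[row]:
  step 1: row=10, L[10]='$', prepend. Next row=LF[10]=0
  step 2: row=0, L[0]='2', prepend. Next row=LF[0]=6
  step 3: row=6, L[6]='2', prepend. Next row=LF[6]=8
  step 4: row=8, L[8]='1', prepend. Next row=LF[8]=4
  step 5: row=4, L[4]='3', prepend. Next row=LF[4]=11
  step 6: row=11, L[11]='3', prepend. Next row=LF[11]=13
  step 7: row=13, L[13]='2', prepend. Next row=LF[13]=9
  step 8: row=9, L[9]='3', prepend. Next row=LF[9]=12
  step 9: row=12, L[12]='1', prepend. Next row=LF[12]=5
  step 10: row=5, L[5]='1', prepend. Next row=LF[5]=3
  step 11: row=3, L[3]='2', prepend. Next row=LF[3]=7
  step 12: row=7, L[7]='0', prepend. Next row=LF[7]=2
  step 13: row=2, L[2]='0', prepend. Next row=LF[2]=1
  step 14: row=1, L[1]='3', prepend. Next row=LF[1]=10
Reversed output: 3002113233122$

Answer: 3002113233122$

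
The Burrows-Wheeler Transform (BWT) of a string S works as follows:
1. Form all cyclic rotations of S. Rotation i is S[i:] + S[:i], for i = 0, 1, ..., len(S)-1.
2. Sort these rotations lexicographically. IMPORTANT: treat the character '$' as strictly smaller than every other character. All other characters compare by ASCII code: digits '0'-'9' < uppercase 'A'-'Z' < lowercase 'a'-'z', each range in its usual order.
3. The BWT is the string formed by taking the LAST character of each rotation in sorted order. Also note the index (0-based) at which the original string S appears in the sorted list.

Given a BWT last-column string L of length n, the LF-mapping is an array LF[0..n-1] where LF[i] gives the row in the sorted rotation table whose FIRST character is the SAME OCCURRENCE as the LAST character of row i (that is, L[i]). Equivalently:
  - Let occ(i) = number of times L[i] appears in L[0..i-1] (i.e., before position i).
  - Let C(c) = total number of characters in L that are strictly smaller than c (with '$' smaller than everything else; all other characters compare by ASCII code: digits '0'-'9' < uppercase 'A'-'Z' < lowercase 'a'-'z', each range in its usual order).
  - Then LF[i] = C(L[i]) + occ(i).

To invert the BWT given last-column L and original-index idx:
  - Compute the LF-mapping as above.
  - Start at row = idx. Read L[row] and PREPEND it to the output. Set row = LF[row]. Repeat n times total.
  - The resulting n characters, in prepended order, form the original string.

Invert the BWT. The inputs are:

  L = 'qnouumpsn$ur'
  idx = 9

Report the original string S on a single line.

LF mapping: 6 2 4 9 10 1 5 8 3 0 11 7
Walk LF starting at row 9, prepending L[row]:
  step 1: row=9, L[9]='$', prepend. Next row=LF[9]=0
  step 2: row=0, L[0]='q', prepend. Next row=LF[0]=6
  step 3: row=6, L[6]='p', prepend. Next row=LF[6]=5
  step 4: row=5, L[5]='m', prepend. Next row=LF[5]=1
  step 5: row=1, L[1]='n', prepend. Next row=LF[1]=2
  step 6: row=2, L[2]='o', prepend. Next row=LF[2]=4
  step 7: row=4, L[4]='u', prepend. Next row=LF[4]=10
  step 8: row=10, L[10]='u', prepend. Next row=LF[10]=11
  step 9: row=11, L[11]='r', prepend. Next row=LF[11]=7
  step 10: row=7, L[7]='s', prepend. Next row=LF[7]=8
  step 11: row=8, L[8]='n', prepend. Next row=LF[8]=3
  step 12: row=3, L[3]='u', prepend. Next row=LF[3]=9
Reversed output: unsruuonmpq$

Answer: unsruuonmpq$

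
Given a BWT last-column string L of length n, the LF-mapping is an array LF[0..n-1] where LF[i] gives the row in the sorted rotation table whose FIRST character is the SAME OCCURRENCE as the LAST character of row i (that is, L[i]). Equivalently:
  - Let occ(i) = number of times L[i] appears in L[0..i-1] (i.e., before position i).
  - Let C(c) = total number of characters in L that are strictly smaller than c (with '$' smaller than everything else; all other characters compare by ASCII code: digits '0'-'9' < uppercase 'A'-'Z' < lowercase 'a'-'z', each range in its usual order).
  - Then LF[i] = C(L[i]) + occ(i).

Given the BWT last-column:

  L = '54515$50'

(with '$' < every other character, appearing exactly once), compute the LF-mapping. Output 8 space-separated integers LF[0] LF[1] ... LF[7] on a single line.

Char counts: '$':1, '0':1, '1':1, '4':1, '5':4
C (first-col start): C('$')=0, C('0')=1, C('1')=2, C('4')=3, C('5')=4
L[0]='5': occ=0, LF[0]=C('5')+0=4+0=4
L[1]='4': occ=0, LF[1]=C('4')+0=3+0=3
L[2]='5': occ=1, LF[2]=C('5')+1=4+1=5
L[3]='1': occ=0, LF[3]=C('1')+0=2+0=2
L[4]='5': occ=2, LF[4]=C('5')+2=4+2=6
L[5]='$': occ=0, LF[5]=C('$')+0=0+0=0
L[6]='5': occ=3, LF[6]=C('5')+3=4+3=7
L[7]='0': occ=0, LF[7]=C('0')+0=1+0=1

Answer: 4 3 5 2 6 0 7 1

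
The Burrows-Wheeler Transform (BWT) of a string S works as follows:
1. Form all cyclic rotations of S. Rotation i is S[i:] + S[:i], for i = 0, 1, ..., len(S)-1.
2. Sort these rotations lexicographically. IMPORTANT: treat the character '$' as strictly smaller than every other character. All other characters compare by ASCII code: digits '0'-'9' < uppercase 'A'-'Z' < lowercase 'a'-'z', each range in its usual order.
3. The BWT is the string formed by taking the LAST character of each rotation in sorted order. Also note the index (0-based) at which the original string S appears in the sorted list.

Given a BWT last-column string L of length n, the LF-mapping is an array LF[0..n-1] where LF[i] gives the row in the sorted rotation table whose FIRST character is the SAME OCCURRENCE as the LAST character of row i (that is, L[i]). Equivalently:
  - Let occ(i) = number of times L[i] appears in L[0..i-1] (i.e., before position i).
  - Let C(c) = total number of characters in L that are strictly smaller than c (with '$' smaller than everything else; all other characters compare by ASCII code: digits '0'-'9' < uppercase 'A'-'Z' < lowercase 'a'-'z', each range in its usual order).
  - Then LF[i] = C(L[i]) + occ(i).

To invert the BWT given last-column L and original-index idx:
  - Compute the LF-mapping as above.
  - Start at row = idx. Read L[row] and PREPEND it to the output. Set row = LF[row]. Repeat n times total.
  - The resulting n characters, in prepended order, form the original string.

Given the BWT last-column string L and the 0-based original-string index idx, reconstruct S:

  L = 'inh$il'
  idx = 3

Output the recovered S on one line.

LF mapping: 2 5 1 0 3 4
Walk LF starting at row 3, prepending L[row]:
  step 1: row=3, L[3]='$', prepend. Next row=LF[3]=0
  step 2: row=0, L[0]='i', prepend. Next row=LF[0]=2
  step 3: row=2, L[2]='h', prepend. Next row=LF[2]=1
  step 4: row=1, L[1]='n', prepend. Next row=LF[1]=5
  step 5: row=5, L[5]='l', prepend. Next row=LF[5]=4
  step 6: row=4, L[4]='i', prepend. Next row=LF[4]=3
Reversed output: ilnhi$

Answer: ilnhi$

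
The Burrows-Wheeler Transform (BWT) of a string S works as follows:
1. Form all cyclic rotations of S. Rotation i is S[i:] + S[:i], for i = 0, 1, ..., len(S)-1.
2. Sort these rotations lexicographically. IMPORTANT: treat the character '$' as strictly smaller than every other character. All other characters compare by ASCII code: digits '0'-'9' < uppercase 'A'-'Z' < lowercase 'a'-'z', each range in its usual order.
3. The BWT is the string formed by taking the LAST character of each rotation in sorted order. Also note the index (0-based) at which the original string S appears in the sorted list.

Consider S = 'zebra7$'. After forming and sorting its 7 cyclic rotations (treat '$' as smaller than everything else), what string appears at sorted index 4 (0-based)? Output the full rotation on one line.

Answer: ebra7$z

Derivation:
All 7 rotations (rotation i = S[i:]+S[:i]):
  rot[0] = zebra7$
  rot[1] = ebra7$z
  rot[2] = bra7$ze
  rot[3] = ra7$zeb
  rot[4] = a7$zebr
  rot[5] = 7$zebra
  rot[6] = $zebra7
Sorted (with $ < everything):
  sorted[0] = $zebra7
  sorted[1] = 7$zebra
  sorted[2] = a7$zebr
  sorted[3] = bra7$ze
  sorted[4] = ebra7$z
  sorted[5] = ra7$zeb
  sorted[6] = zebra7$
sorted[4] = ebra7$z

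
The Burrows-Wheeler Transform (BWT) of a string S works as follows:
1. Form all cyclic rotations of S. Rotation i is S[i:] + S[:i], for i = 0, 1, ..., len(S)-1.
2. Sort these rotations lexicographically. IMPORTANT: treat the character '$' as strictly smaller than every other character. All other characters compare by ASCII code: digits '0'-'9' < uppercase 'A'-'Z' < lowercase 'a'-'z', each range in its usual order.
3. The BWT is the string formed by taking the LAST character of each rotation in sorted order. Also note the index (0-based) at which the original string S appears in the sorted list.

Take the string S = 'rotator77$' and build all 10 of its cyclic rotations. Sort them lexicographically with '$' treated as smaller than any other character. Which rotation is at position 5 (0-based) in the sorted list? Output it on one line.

Answer: otator77$r

Derivation:
All 10 rotations (rotation i = S[i:]+S[:i]):
  rot[0] = rotator77$
  rot[1] = otator77$r
  rot[2] = tator77$ro
  rot[3] = ator77$rot
  rot[4] = tor77$rota
  rot[5] = or77$rotat
  rot[6] = r77$rotato
  rot[7] = 77$rotator
  rot[8] = 7$rotator7
  rot[9] = $rotator77
Sorted (with $ < everything):
  sorted[0] = $rotator77
  sorted[1] = 7$rotator7
  sorted[2] = 77$rotator
  sorted[3] = ator77$rot
  sorted[4] = or77$rotat
  sorted[5] = otator77$r
  sorted[6] = r77$rotato
  sorted[7] = rotator77$
  sorted[8] = tator77$ro
  sorted[9] = tor77$rota
sorted[5] = otator77$r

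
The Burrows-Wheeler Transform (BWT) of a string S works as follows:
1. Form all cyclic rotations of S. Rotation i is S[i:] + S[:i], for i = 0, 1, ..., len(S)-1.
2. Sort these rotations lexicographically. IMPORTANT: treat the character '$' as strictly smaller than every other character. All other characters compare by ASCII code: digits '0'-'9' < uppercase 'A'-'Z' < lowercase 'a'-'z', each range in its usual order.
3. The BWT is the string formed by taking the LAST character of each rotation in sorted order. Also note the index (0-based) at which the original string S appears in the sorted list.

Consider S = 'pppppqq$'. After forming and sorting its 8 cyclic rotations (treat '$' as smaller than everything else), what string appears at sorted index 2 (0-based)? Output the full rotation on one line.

Answer: ppppqq$p

Derivation:
All 8 rotations (rotation i = S[i:]+S[:i]):
  rot[0] = pppppqq$
  rot[1] = ppppqq$p
  rot[2] = pppqq$pp
  rot[3] = ppqq$ppp
  rot[4] = pqq$pppp
  rot[5] = qq$ppppp
  rot[6] = q$pppppq
  rot[7] = $pppppqq
Sorted (with $ < everything):
  sorted[0] = $pppppqq
  sorted[1] = pppppqq$
  sorted[2] = ppppqq$p
  sorted[3] = pppqq$pp
  sorted[4] = ppqq$ppp
  sorted[5] = pqq$pppp
  sorted[6] = q$pppppq
  sorted[7] = qq$ppppp
sorted[2] = ppppqq$p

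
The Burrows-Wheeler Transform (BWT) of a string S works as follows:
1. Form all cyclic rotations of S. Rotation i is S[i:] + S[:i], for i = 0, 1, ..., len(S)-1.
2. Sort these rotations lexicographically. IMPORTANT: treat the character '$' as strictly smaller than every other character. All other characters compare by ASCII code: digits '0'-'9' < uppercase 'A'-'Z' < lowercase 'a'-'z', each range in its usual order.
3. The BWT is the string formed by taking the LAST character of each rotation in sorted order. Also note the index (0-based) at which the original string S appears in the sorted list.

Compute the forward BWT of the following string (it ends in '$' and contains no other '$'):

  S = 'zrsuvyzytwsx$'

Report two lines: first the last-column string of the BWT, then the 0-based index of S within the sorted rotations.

Answer: xzrwysutszv$y
11

Derivation:
All 13 rotations (rotation i = S[i:]+S[:i]):
  rot[0] = zrsuvyzytwsx$
  rot[1] = rsuvyzytwsx$z
  rot[2] = suvyzytwsx$zr
  rot[3] = uvyzytwsx$zrs
  rot[4] = vyzytwsx$zrsu
  rot[5] = yzytwsx$zrsuv
  rot[6] = zytwsx$zrsuvy
  rot[7] = ytwsx$zrsuvyz
  rot[8] = twsx$zrsuvyzy
  rot[9] = wsx$zrsuvyzyt
  rot[10] = sx$zrsuvyzytw
  rot[11] = x$zrsuvyzytws
  rot[12] = $zrsuvyzytwsx
Sorted (with $ < everything):
  sorted[0] = $zrsuvyzytwsx  (last char: 'x')
  sorted[1] = rsuvyzytwsx$z  (last char: 'z')
  sorted[2] = suvyzytwsx$zr  (last char: 'r')
  sorted[3] = sx$zrsuvyzytw  (last char: 'w')
  sorted[4] = twsx$zrsuvyzy  (last char: 'y')
  sorted[5] = uvyzytwsx$zrs  (last char: 's')
  sorted[6] = vyzytwsx$zrsu  (last char: 'u')
  sorted[7] = wsx$zrsuvyzyt  (last char: 't')
  sorted[8] = x$zrsuvyzytws  (last char: 's')
  sorted[9] = ytwsx$zrsuvyz  (last char: 'z')
  sorted[10] = yzytwsx$zrsuv  (last char: 'v')
  sorted[11] = zrsuvyzytwsx$  (last char: '$')
  sorted[12] = zytwsx$zrsuvy  (last char: 'y')
Last column: xzrwysutszv$y
Original string S is at sorted index 11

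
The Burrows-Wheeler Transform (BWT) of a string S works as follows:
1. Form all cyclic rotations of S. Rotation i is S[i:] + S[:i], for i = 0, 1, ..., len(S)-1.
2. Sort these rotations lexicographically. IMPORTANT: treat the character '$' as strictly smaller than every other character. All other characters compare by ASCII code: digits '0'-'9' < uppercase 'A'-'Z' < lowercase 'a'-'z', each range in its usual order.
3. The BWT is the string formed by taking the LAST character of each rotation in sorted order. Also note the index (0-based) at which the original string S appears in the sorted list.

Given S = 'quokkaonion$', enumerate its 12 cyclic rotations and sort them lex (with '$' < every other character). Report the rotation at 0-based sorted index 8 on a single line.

Answer: on$quokkaoni

Derivation:
All 12 rotations (rotation i = S[i:]+S[:i]):
  rot[0] = quokkaonion$
  rot[1] = uokkaonion$q
  rot[2] = okkaonion$qu
  rot[3] = kkaonion$quo
  rot[4] = kaonion$quok
  rot[5] = aonion$quokk
  rot[6] = onion$quokka
  rot[7] = nion$quokkao
  rot[8] = ion$quokkaon
  rot[9] = on$quokkaoni
  rot[10] = n$quokkaonio
  rot[11] = $quokkaonion
Sorted (with $ < everything):
  sorted[0] = $quokkaonion
  sorted[1] = aonion$quokk
  sorted[2] = ion$quokkaon
  sorted[3] = kaonion$quok
  sorted[4] = kkaonion$quo
  sorted[5] = n$quokkaonio
  sorted[6] = nion$quokkao
  sorted[7] = okkaonion$qu
  sorted[8] = on$quokkaoni
  sorted[9] = onion$quokka
  sorted[10] = quokkaonion$
  sorted[11] = uokkaonion$q
sorted[8] = on$quokkaoni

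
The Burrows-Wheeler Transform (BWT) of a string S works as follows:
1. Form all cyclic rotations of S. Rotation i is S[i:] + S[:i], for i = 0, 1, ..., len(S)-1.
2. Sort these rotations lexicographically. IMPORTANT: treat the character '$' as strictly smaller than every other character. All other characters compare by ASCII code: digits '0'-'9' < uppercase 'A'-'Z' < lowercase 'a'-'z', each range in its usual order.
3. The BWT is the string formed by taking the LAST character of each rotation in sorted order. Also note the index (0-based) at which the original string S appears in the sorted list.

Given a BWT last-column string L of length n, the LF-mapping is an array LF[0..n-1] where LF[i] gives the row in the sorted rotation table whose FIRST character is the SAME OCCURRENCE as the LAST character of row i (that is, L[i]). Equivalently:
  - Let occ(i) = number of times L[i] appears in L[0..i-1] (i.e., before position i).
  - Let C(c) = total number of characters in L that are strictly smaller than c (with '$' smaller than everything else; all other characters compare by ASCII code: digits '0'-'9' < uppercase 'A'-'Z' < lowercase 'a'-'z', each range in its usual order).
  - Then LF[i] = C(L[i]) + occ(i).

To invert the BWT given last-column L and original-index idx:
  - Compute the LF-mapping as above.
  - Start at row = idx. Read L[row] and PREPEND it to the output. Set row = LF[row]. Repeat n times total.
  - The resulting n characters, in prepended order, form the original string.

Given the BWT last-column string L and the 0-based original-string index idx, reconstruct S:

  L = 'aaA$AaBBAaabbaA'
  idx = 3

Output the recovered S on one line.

Answer: AaAAAbabaaaBBa$

Derivation:
LF mapping: 7 8 1 0 2 9 5 6 3 10 11 13 14 12 4
Walk LF starting at row 3, prepending L[row]:
  step 1: row=3, L[3]='$', prepend. Next row=LF[3]=0
  step 2: row=0, L[0]='a', prepend. Next row=LF[0]=7
  step 3: row=7, L[7]='B', prepend. Next row=LF[7]=6
  step 4: row=6, L[6]='B', prepend. Next row=LF[6]=5
  step 5: row=5, L[5]='a', prepend. Next row=LF[5]=9
  step 6: row=9, L[9]='a', prepend. Next row=LF[9]=10
  step 7: row=10, L[10]='a', prepend. Next row=LF[10]=11
  step 8: row=11, L[11]='b', prepend. Next row=LF[11]=13
  step 9: row=13, L[13]='a', prepend. Next row=LF[13]=12
  step 10: row=12, L[12]='b', prepend. Next row=LF[12]=14
  step 11: row=14, L[14]='A', prepend. Next row=LF[14]=4
  step 12: row=4, L[4]='A', prepend. Next row=LF[4]=2
  step 13: row=2, L[2]='A', prepend. Next row=LF[2]=1
  step 14: row=1, L[1]='a', prepend. Next row=LF[1]=8
  step 15: row=8, L[8]='A', prepend. Next row=LF[8]=3
Reversed output: AaAAAbabaaaBBa$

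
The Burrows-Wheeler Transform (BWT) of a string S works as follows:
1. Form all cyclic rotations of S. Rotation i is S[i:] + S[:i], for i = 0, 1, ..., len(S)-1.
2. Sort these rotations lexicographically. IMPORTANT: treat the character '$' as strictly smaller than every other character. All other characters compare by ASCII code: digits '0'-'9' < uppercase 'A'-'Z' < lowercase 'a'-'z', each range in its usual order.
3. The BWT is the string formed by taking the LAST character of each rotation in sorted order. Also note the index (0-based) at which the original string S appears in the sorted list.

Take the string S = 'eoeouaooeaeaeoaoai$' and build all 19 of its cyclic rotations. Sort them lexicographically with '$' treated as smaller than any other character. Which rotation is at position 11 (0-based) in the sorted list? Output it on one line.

Answer: i$eoeouaooeaeaeoaoa

Derivation:
All 19 rotations (rotation i = S[i:]+S[:i]):
  rot[0] = eoeouaooeaeaeoaoai$
  rot[1] = oeouaooeaeaeoaoai$e
  rot[2] = eouaooeaeaeoaoai$eo
  rot[3] = ouaooeaeaeoaoai$eoe
  rot[4] = uaooeaeaeoaoai$eoeo
  rot[5] = aooeaeaeoaoai$eoeou
  rot[6] = ooeaeaeoaoai$eoeoua
  rot[7] = oeaeaeoaoai$eoeouao
  rot[8] = eaeaeoaoai$eoeouaoo
  rot[9] = aeaeoaoai$eoeouaooe
  rot[10] = eaeoaoai$eoeouaooea
  rot[11] = aeoaoai$eoeouaooeae
  rot[12] = eoaoai$eoeouaooeaea
  rot[13] = oaoai$eoeouaooeaeae
  rot[14] = aoai$eoeouaooeaeaeo
  rot[15] = oai$eoeouaooeaeaeoa
  rot[16] = ai$eoeouaooeaeaeoao
  rot[17] = i$eoeouaooeaeaeoaoa
  rot[18] = $eoeouaooeaeaeoaoai
Sorted (with $ < everything):
  sorted[0] = $eoeouaooeaeaeoaoai
  sorted[1] = aeaeoaoai$eoeouaooe
  sorted[2] = aeoaoai$eoeouaooeae
  sorted[3] = ai$eoeouaooeaeaeoao
  sorted[4] = aoai$eoeouaooeaeaeo
  sorted[5] = aooeaeaeoaoai$eoeou
  sorted[6] = eaeaeoaoai$eoeouaoo
  sorted[7] = eaeoaoai$eoeouaooea
  sorted[8] = eoaoai$eoeouaooeaea
  sorted[9] = eoeouaooeaeaeoaoai$
  sorted[10] = eouaooeaeaeoaoai$eo
  sorted[11] = i$eoeouaooeaeaeoaoa
  sorted[12] = oai$eoeouaooeaeaeoa
  sorted[13] = oaoai$eoeouaooeaeae
  sorted[14] = oeaeaeoaoai$eoeouao
  sorted[15] = oeouaooeaeaeoaoai$e
  sorted[16] = ooeaeaeoaoai$eoeoua
  sorted[17] = ouaooeaeaeoaoai$eoe
  sorted[18] = uaooeaeaeoaoai$eoeo
sorted[11] = i$eoeouaooeaeaeoaoa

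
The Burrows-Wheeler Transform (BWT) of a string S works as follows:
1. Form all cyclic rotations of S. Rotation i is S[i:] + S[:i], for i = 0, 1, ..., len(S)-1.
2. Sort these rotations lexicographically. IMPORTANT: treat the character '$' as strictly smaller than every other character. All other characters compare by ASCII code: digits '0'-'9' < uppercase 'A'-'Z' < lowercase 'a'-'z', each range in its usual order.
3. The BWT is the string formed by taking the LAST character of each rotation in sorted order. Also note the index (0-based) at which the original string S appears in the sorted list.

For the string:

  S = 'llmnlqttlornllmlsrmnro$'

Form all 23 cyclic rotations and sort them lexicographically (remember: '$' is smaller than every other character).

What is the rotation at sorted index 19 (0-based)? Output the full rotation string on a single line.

All 23 rotations (rotation i = S[i:]+S[:i]):
  rot[0] = llmnlqttlornllmlsrmnro$
  rot[1] = lmnlqttlornllmlsrmnro$l
  rot[2] = mnlqttlornllmlsrmnro$ll
  rot[3] = nlqttlornllmlsrmnro$llm
  rot[4] = lqttlornllmlsrmnro$llmn
  rot[5] = qttlornllmlsrmnro$llmnl
  rot[6] = ttlornllmlsrmnro$llmnlq
  rot[7] = tlornllmlsrmnro$llmnlqt
  rot[8] = lornllmlsrmnro$llmnlqtt
  rot[9] = ornllmlsrmnro$llmnlqttl
  rot[10] = rnllmlsrmnro$llmnlqttlo
  rot[11] = nllmlsrmnro$llmnlqttlor
  rot[12] = llmlsrmnro$llmnlqttlorn
  rot[13] = lmlsrmnro$llmnlqttlornl
  rot[14] = mlsrmnro$llmnlqttlornll
  rot[15] = lsrmnro$llmnlqttlornllm
  rot[16] = srmnro$llmnlqttlornllml
  rot[17] = rmnro$llmnlqttlornllmls
  rot[18] = mnro$llmnlqttlornllmlsr
  rot[19] = nro$llmnlqttlornllmlsrm
  rot[20] = ro$llmnlqttlornllmlsrmn
  rot[21] = o$llmnlqttlornllmlsrmnr
  rot[22] = $llmnlqttlornllmlsrmnro
Sorted (with $ < everything):
  sorted[0] = $llmnlqttlornllmlsrmnro
  sorted[1] = llmlsrmnro$llmnlqttlorn
  sorted[2] = llmnlqttlornllmlsrmnro$
  sorted[3] = lmlsrmnro$llmnlqttlornl
  sorted[4] = lmnlqttlornllmlsrmnro$l
  sorted[5] = lornllmlsrmnro$llmnlqtt
  sorted[6] = lqttlornllmlsrmnro$llmn
  sorted[7] = lsrmnro$llmnlqttlornllm
  sorted[8] = mlsrmnro$llmnlqttlornll
  sorted[9] = mnlqttlornllmlsrmnro$ll
  sorted[10] = mnro$llmnlqttlornllmlsr
  sorted[11] = nllmlsrmnro$llmnlqttlor
  sorted[12] = nlqttlornllmlsrmnro$llm
  sorted[13] = nro$llmnlqttlornllmlsrm
  sorted[14] = o$llmnlqttlornllmlsrmnr
  sorted[15] = ornllmlsrmnro$llmnlqttl
  sorted[16] = qttlornllmlsrmnro$llmnl
  sorted[17] = rmnro$llmnlqttlornllmls
  sorted[18] = rnllmlsrmnro$llmnlqttlo
  sorted[19] = ro$llmnlqttlornllmlsrmn
  sorted[20] = srmnro$llmnlqttlornllml
  sorted[21] = tlornllmlsrmnro$llmnlqt
  sorted[22] = ttlornllmlsrmnro$llmnlq
sorted[19] = ro$llmnlqttlornllmlsrmn

Answer: ro$llmnlqttlornllmlsrmn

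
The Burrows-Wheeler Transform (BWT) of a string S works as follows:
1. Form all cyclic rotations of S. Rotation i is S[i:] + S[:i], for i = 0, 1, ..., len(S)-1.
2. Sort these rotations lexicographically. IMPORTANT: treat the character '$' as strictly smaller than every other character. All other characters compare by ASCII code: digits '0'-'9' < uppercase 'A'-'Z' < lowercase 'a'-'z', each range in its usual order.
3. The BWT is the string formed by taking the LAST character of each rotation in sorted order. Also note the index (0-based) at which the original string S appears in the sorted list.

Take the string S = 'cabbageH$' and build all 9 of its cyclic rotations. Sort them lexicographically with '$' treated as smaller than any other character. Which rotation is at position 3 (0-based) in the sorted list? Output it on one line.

Answer: ageH$cabb

Derivation:
All 9 rotations (rotation i = S[i:]+S[:i]):
  rot[0] = cabbageH$
  rot[1] = abbageH$c
  rot[2] = bbageH$ca
  rot[3] = bageH$cab
  rot[4] = ageH$cabb
  rot[5] = geH$cabba
  rot[6] = eH$cabbag
  rot[7] = H$cabbage
  rot[8] = $cabbageH
Sorted (with $ < everything):
  sorted[0] = $cabbageH
  sorted[1] = H$cabbage
  sorted[2] = abbageH$c
  sorted[3] = ageH$cabb
  sorted[4] = bageH$cab
  sorted[5] = bbageH$ca
  sorted[6] = cabbageH$
  sorted[7] = eH$cabbag
  sorted[8] = geH$cabba
sorted[3] = ageH$cabb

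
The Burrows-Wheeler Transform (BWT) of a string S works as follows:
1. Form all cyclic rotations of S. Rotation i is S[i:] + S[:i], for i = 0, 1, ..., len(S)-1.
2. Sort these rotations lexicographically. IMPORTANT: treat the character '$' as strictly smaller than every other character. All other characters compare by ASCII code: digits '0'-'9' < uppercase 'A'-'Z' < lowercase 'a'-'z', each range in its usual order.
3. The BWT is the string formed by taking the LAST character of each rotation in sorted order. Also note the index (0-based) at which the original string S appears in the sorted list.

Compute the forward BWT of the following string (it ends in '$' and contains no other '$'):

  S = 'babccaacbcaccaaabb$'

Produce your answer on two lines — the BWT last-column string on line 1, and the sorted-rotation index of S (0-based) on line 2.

All 19 rotations (rotation i = S[i:]+S[:i]):
  rot[0] = babccaacbcaccaaabb$
  rot[1] = abccaacbcaccaaabb$b
  rot[2] = bccaacbcaccaaabb$ba
  rot[3] = ccaacbcaccaaabb$bab
  rot[4] = caacbcaccaaabb$babc
  rot[5] = aacbcaccaaabb$babcc
  rot[6] = acbcaccaaabb$babcca
  rot[7] = cbcaccaaabb$babccaa
  rot[8] = bcaccaaabb$babccaac
  rot[9] = caccaaabb$babccaacb
  rot[10] = accaaabb$babccaacbc
  rot[11] = ccaaabb$babccaacbca
  rot[12] = caaabb$babccaacbcac
  rot[13] = aaabb$babccaacbcacc
  rot[14] = aabb$babccaacbcacca
  rot[15] = abb$babccaacbcaccaa
  rot[16] = bb$babccaacbcaccaaa
  rot[17] = b$babccaacbcaccaaab
  rot[18] = $babccaacbcaccaaabb
Sorted (with $ < everything):
  sorted[0] = $babccaacbcaccaaabb  (last char: 'b')
  sorted[1] = aaabb$babccaacbcacc  (last char: 'c')
  sorted[2] = aabb$babccaacbcacca  (last char: 'a')
  sorted[3] = aacbcaccaaabb$babcc  (last char: 'c')
  sorted[4] = abb$babccaacbcaccaa  (last char: 'a')
  sorted[5] = abccaacbcaccaaabb$b  (last char: 'b')
  sorted[6] = acbcaccaaabb$babcca  (last char: 'a')
  sorted[7] = accaaabb$babccaacbc  (last char: 'c')
  sorted[8] = b$babccaacbcaccaaab  (last char: 'b')
  sorted[9] = babccaacbcaccaaabb$  (last char: '$')
  sorted[10] = bb$babccaacbcaccaaa  (last char: 'a')
  sorted[11] = bcaccaaabb$babccaac  (last char: 'c')
  sorted[12] = bccaacbcaccaaabb$ba  (last char: 'a')
  sorted[13] = caaabb$babccaacbcac  (last char: 'c')
  sorted[14] = caacbcaccaaabb$babc  (last char: 'c')
  sorted[15] = caccaaabb$babccaacb  (last char: 'b')
  sorted[16] = cbcaccaaabb$babccaa  (last char: 'a')
  sorted[17] = ccaaabb$babccaacbca  (last char: 'a')
  sorted[18] = ccaacbcaccaaabb$bab  (last char: 'b')
Last column: bcacabacb$acaccbaab
Original string S is at sorted index 9

Answer: bcacabacb$acaccbaab
9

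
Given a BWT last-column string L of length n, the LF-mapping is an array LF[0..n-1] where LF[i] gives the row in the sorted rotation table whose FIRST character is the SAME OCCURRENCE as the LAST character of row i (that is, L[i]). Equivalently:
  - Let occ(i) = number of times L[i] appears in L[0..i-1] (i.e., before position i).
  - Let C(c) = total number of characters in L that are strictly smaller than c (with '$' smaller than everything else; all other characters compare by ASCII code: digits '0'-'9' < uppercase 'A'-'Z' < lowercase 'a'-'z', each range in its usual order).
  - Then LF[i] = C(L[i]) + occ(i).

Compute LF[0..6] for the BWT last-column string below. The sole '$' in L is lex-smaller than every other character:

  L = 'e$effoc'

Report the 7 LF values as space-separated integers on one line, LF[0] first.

Answer: 2 0 3 4 5 6 1

Derivation:
Char counts: '$':1, 'c':1, 'e':2, 'f':2, 'o':1
C (first-col start): C('$')=0, C('c')=1, C('e')=2, C('f')=4, C('o')=6
L[0]='e': occ=0, LF[0]=C('e')+0=2+0=2
L[1]='$': occ=0, LF[1]=C('$')+0=0+0=0
L[2]='e': occ=1, LF[2]=C('e')+1=2+1=3
L[3]='f': occ=0, LF[3]=C('f')+0=4+0=4
L[4]='f': occ=1, LF[4]=C('f')+1=4+1=5
L[5]='o': occ=0, LF[5]=C('o')+0=6+0=6
L[6]='c': occ=0, LF[6]=C('c')+0=1+0=1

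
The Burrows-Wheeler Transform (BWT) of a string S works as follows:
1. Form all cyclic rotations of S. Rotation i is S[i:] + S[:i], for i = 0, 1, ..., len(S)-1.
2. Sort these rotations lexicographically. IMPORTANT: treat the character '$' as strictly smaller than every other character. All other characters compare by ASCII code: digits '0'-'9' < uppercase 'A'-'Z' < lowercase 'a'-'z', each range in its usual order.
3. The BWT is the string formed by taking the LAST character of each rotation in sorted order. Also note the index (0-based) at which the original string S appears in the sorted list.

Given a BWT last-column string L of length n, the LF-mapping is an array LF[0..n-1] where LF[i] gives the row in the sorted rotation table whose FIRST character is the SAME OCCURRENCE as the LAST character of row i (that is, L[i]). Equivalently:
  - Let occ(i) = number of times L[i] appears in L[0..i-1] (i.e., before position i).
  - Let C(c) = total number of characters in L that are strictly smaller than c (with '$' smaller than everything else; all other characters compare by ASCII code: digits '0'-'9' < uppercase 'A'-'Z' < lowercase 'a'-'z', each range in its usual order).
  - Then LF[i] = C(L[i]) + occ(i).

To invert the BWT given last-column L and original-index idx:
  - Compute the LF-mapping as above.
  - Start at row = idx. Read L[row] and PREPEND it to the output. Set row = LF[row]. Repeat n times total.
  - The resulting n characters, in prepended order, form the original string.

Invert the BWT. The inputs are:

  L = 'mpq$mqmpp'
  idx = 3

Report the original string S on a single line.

Answer: mpqpqmpm$

Derivation:
LF mapping: 1 4 7 0 2 8 3 5 6
Walk LF starting at row 3, prepending L[row]:
  step 1: row=3, L[3]='$', prepend. Next row=LF[3]=0
  step 2: row=0, L[0]='m', prepend. Next row=LF[0]=1
  step 3: row=1, L[1]='p', prepend. Next row=LF[1]=4
  step 4: row=4, L[4]='m', prepend. Next row=LF[4]=2
  step 5: row=2, L[2]='q', prepend. Next row=LF[2]=7
  step 6: row=7, L[7]='p', prepend. Next row=LF[7]=5
  step 7: row=5, L[5]='q', prepend. Next row=LF[5]=8
  step 8: row=8, L[8]='p', prepend. Next row=LF[8]=6
  step 9: row=6, L[6]='m', prepend. Next row=LF[6]=3
Reversed output: mpqpqmpm$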